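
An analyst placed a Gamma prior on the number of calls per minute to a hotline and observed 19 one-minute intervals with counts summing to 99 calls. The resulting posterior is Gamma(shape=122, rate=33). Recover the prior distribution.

Gamma–Poisson conjugacy: posterior shape = α + Σxᵢ, posterior rate = β + n.
So α = 122 − 99 = 23 and β = 33 − 19 = 14.

Gamma(shape=23, rate=14)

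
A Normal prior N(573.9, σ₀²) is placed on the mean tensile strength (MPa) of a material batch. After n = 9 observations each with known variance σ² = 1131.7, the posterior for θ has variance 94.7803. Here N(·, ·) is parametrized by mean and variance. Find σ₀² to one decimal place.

For the Normal–Normal model with known σ², precisions add: τ_n = τ₀ + n/σ².
So 1/σ₀² = 1/94.7803 − 9/1131.7 = 0.010551 − 0.007953 = 0.002598.
Hence σ₀² = 1/0.002598 ≈ 384.9.

σ₀² = 384.9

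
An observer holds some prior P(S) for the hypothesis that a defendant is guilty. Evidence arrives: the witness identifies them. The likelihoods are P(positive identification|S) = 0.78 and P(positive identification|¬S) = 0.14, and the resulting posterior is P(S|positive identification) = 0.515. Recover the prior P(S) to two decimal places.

P(S) = 0.16

Bayes' rule in odds form gives O(S|E) = O(S)·[P(E|S)/P(E|¬S)], hence O(S) = O(S|E)/LR.
Posterior odds = 0.515/(1−0.515) = 1.0619. LR = 0.78/0.14 = 5.5714.
Prior odds = 1.0619/5.5714 = 0.1906, so P(S) = 0.1906/(1+0.1906) ≈ 0.16.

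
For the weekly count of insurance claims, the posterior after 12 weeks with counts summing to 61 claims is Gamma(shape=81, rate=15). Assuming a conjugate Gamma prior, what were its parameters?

Gamma(shape=20, rate=3)

Gamma–Poisson conjugacy: posterior shape = α + Σxᵢ, posterior rate = β + n.
So α = 81 − 61 = 20 and β = 15 − 12 = 3.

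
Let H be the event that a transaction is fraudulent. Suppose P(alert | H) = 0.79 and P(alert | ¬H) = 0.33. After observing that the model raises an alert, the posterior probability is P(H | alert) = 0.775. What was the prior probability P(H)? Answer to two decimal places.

P(H) = 0.59

In odds form, posterior odds = prior odds × likelihood ratio, so prior odds = posterior odds ÷ LR.
Posterior odds = 0.775/(1−0.775) = 3.4444. LR = 0.79/0.33 = 2.3939.
Prior odds = 3.4444/2.3939 = 1.4388, so P(H) = 1.4388/(1+1.4388) ≈ 0.59.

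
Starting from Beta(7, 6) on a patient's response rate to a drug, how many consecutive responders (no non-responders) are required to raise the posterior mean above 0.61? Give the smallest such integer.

After k responders and 0 non-responders the posterior is Beta(7+k, 6), with mean (7+k)/(7+6+k).
Set (7+k)/(13+k) > 0.61 and solve: k > (0.61·13 − 7)/(1 − 0.61) = 2.385.
The smallest integer exceeding 2.385 is 3, and checking k=3: (10)/(16) = 0.6250 > 0.61.

k = 3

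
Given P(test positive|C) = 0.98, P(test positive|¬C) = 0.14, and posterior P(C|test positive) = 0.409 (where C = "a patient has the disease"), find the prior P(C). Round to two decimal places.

P(C) = 0.09

Bayes' rule in odds form gives O(C|E) = O(C)·[P(E|C)/P(E|¬C)], hence O(C) = O(C|E)/LR.
Posterior odds = 0.409/(1−0.409) = 0.6920. LR = 0.98/0.14 = 7.0000.
Prior odds = 0.6920/7.0000 = 0.0989, so P(C) = 0.0989/(1+0.0989) ≈ 0.09.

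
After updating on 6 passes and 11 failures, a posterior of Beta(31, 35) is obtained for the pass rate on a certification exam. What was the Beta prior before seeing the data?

A Beta(a, b) prior with s successes and f failures in binomial data gives a Beta(a+s, b+f) posterior.
Subtract the data counts: 31−6=25, 35−11=24.

Beta(25, 24)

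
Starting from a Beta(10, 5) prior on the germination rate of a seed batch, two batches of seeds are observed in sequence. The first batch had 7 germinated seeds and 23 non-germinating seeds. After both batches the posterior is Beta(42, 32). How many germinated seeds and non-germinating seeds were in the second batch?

25 germinated seeds and 4 non-germinating seeds

Sequential conjugate updates are equivalent to a single update on the pooled data, so total successes = posterior α − prior α and total failures = posterior β − prior β.
Total across both batches: 42−10=32 germinated seeds, 32−5=27 non-germinating seeds.
Subtract the first batch: 32−7=25 germinated seeds and 27−23=4 non-germinating seeds.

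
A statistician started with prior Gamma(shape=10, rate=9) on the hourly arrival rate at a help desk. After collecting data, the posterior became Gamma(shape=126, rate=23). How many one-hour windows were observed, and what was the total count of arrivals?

n = 14 one-hour windows with total 116 arrivals

Gamma–Poisson conjugacy: posterior shape = α + Σxᵢ, posterior rate = β + n.
Matching: Σxᵢ = 126 − 10 = 116 and n = 23 − 9 = 14.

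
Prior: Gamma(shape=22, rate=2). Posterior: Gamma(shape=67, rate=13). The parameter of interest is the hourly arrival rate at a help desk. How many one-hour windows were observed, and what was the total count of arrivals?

Gamma–Poisson conjugacy: posterior shape = α + Σxᵢ, posterior rate = β + n.
Matching: Σxᵢ = 67 − 22 = 45 and n = 13 − 2 = 11.

n = 11 one-hour windows with total 45 arrivals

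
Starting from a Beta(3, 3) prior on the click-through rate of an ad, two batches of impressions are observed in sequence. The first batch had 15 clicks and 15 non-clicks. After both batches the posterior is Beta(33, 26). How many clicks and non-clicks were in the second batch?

Because Beta–binomial updating is additive in the counts, the combined data contributed (α_post−α_prior, β_post−β_prior) successes and failures.
Total across both batches: 33−3=30 clicks, 26−3=23 non-clicks.
Subtract the first batch: 30−15=15 clicks and 23−15=8 non-clicks.

15 clicks and 8 non-clicks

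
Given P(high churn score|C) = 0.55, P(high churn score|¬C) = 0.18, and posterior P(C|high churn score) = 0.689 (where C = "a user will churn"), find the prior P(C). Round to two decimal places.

In odds form, posterior odds = prior odds × likelihood ratio, so prior odds = posterior odds ÷ LR.
Posterior odds = 0.689/(1−0.689) = 2.2154. LR = 0.55/0.18 = 3.0556.
Prior odds = 2.2154/3.0556 = 0.7250, so P(C) = 0.7250/(1+0.7250) ≈ 0.42.

P(C) = 0.42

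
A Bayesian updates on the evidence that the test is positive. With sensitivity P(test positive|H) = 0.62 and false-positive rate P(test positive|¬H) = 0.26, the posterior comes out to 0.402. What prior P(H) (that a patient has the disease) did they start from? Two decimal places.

Bayes' rule in odds form gives O(H|E) = O(H)·[P(E|H)/P(E|¬H)], hence O(H) = O(H|E)/LR.
Posterior odds = 0.402/(1−0.402) = 0.6722. LR = 0.62/0.26 = 2.3846.
Prior odds = 0.6722/2.3846 = 0.2819, so P(H) = 0.2819/(1+0.2819) ≈ 0.22.

P(H) = 0.22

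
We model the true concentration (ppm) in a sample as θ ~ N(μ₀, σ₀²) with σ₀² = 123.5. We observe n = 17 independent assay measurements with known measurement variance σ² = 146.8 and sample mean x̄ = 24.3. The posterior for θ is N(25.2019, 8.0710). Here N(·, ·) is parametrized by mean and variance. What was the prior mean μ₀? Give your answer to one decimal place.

With known observation variance, the Normal–Normal posterior has precision τ_n = τ₀ + n/σ² and mean μ_n = (τ₀μ₀ + (n/σ²)x̄)/τ_n.
Here τ₀ = 1/123.5 = 0.008097 and τ_data = 17/146.8 = 0.115804, so τ_n = 0.123901.
Rearranging for μ₀: μ₀ = (μ_n·τ_n − τ_data·x̄)/τ₀ = (25.2019·0.123901 − 0.115804·24.3) / 0.008097 = 0.308503/0.008097 ≈ 38.1.

μ₀ = 38.1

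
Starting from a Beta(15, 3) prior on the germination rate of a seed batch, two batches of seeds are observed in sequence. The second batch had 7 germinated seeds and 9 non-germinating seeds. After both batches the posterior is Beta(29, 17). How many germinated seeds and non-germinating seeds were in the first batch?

7 germinated seeds and 5 non-germinating seeds

Sequential conjugate updates are equivalent to a single update on the pooled data, so total successes = posterior α − prior α and total failures = posterior β − prior β.
Total across both batches: 29−15=14 germinated seeds, 17−3=14 non-germinating seeds.
Subtract the second batch: 14−7=7 germinated seeds and 14−9=5 non-germinating seeds.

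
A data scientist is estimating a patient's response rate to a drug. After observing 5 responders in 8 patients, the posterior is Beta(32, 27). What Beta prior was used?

A Beta(a, b) prior with s successes and f failures in binomial data gives a Beta(a+s, b+f) posterior.
So a = 32 − 5 = 27 and b = 27 − 3 = 24.

Beta(27, 24)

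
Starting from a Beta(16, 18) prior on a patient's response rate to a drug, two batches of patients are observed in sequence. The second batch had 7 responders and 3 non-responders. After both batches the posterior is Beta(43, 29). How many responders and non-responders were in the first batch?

20 responders and 8 non-responders

Because Beta–binomial updating is additive in the counts, the combined data contributed (α_post−α_prior, β_post−β_prior) successes and failures.
Total across both batches: 43−16=27 responders, 29−18=11 non-responders.
Subtract the second batch: 27−7=20 responders and 11−3=8 non-responders.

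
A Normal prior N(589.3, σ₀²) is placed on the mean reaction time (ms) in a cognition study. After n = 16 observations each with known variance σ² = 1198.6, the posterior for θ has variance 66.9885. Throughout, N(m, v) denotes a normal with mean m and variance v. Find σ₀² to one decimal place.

σ₀² = 633.3

For the Normal–Normal model with known σ², precisions add: τ_n = τ₀ + n/σ².
So 1/σ₀² = 1/66.9885 − 16/1198.6 = 0.014928 − 0.013349 = 0.001579.
Hence σ₀² = 1/0.001579 ≈ 633.3.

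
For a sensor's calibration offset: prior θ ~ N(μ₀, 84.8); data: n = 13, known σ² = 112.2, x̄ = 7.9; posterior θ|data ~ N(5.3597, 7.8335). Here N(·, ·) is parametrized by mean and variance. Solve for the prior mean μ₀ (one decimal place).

The posterior mean is a precision-weighted average: μ_n = (τ₀μ₀ + τ_data·x̄)/(τ₀+τ_data), with τ₀=1/σ₀² and τ_data=n/σ².
Here τ₀ = 1/84.8 = 0.011792 and τ_data = 13/112.2 = 0.115865, so τ_n = 0.127657.
Rearranging for μ₀: μ₀ = (μ_n·τ_n − τ_data·x̄)/τ₀ = (5.3597·0.127657 − 0.115865·7.9) / 0.011792 = -0.231130/0.011792 ≈ -19.6.

μ₀ = -19.6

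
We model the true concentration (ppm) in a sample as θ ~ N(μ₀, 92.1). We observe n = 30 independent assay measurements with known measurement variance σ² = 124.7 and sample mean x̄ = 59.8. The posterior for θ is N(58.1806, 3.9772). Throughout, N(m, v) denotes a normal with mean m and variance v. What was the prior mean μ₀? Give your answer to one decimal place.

μ₀ = 22.3

The posterior mean is a precision-weighted average: μ_n = (τ₀μ₀ + τ_data·x̄)/(τ₀+τ_data), with τ₀=1/σ₀² and τ_data=n/σ².
Here τ₀ = 1/92.1 = 0.010858 and τ_data = 30/124.7 = 0.240577, so τ_n = 0.251435.
Rearranging for μ₀: μ₀ = (μ_n·τ_n − τ_data·x̄)/τ₀ = (58.1806·0.251435 − 0.240577·59.8) / 0.010858 = 0.242135/0.010858 ≈ 22.3.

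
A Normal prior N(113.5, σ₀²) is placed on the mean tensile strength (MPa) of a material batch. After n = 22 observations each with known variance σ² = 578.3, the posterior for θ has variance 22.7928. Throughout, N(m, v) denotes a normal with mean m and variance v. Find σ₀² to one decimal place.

σ₀² = 171.5

Posterior precision equals prior precision plus data precision: 1/σ_n² = 1/σ₀² + n/σ².
So 1/σ₀² = 1/22.7928 − 22/578.3 = 0.043874 − 0.038043 = 0.005831.
Hence σ₀² = 1/0.005831 ≈ 171.5.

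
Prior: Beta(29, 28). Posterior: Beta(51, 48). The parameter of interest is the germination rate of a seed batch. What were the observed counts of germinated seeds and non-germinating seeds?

Beta is conjugate to the binomial likelihood: posterior = Beta(a+s, b+f).
So s = 51 − 29 = 22 and f = 48 − 28 = 20.

22 germinated seeds and 20 non-germinating seeds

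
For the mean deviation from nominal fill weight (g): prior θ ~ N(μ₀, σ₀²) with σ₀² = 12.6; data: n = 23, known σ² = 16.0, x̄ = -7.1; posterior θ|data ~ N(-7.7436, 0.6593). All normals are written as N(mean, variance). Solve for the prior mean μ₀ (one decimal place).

With known observation variance, the Normal–Normal posterior has precision τ_n = τ₀ + n/σ² and mean μ_n = (τ₀μ₀ + (n/σ²)x̄)/τ_n.
Here τ₀ = 1/12.6 = 0.079365 and τ_data = 23/16.0 = 1.437500, so τ_n = 1.516865.
Rearranging for μ₀: μ₀ = (μ_n·τ_n − τ_data·x̄)/τ₀ = (-7.7436·1.516865 − 1.437500·-7.1) / 0.079365 = -1.539746/0.079365 ≈ -19.4.

μ₀ = -19.4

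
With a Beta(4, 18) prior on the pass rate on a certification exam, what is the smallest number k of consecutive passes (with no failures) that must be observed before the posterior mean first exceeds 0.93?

k = 236

After k passes and 0 failures the posterior is Beta(4+k, 18), with mean (4+k)/(4+18+k).
Set (4+k)/(22+k) > 0.93 and solve: k > (0.93·22 − 4)/(1 − 0.93) = 235.143.
The smallest integer exceeding 235.143 is 236, and checking k=236: (240)/(258) = 0.9302 > 0.93.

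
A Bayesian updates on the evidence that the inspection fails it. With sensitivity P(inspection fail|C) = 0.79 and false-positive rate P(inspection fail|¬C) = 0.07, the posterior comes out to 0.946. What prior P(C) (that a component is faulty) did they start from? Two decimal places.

In odds form, posterior odds = prior odds × likelihood ratio, so prior odds = posterior odds ÷ LR.
Posterior odds = 0.946/(1−0.946) = 17.5185. LR = 0.79/0.07 = 11.2857.
Prior odds = 17.5185/11.2857 = 1.5523, so P(C) = 1.5523/(1+1.5523) ≈ 0.61.

P(C) = 0.61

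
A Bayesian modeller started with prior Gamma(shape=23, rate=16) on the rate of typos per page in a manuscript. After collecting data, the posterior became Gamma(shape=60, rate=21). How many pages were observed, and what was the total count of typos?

A Gamma(α, β) prior (rate parametrization) on a Poisson rate with n observations summing to S gives posterior Gamma(α+S, β+n).
Matching: Σxᵢ = 60 − 23 = 37 and n = 21 − 16 = 5.

n = 5 pages with total 37 typos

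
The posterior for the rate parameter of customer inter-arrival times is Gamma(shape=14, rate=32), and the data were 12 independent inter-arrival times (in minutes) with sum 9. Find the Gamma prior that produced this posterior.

For an exponential likelihood with a Gamma(α, β) prior on the rate, n observations with total T give posterior Gamma(α+n, β+T).
So α = 14 − 12 = 2 and β = 32 − 9 = 23.

Gamma(shape=2, rate=23)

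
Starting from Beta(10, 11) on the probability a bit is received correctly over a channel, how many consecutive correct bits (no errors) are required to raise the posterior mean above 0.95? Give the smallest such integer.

k = 200

After k correct bits and 0 errors the posterior is Beta(10+k, 11), with mean (10+k)/(10+11+k).
Set (10+k)/(21+k) > 0.95 and solve: k > (0.95·21 − 10)/(1 − 0.95) = 199.000.
The smallest integer exceeding 199.000 is 200, and checking k=200: (210)/(221) = 0.9502 > 0.95.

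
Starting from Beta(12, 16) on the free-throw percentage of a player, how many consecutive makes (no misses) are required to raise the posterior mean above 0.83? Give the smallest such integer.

After k makes and 0 misses the posterior is Beta(12+k, 16), with mean (12+k)/(12+16+k).
Set (12+k)/(28+k) > 0.83 and solve: k > (0.83·28 − 12)/(1 − 0.83) = 66.118.
The smallest integer exceeding 66.118 is 67.

k = 67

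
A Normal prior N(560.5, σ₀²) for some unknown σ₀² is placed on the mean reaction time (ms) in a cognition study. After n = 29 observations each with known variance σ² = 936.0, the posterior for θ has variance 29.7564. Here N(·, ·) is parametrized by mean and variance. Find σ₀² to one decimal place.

For the Normal–Normal model with known σ², precisions add: τ_n = τ₀ + n/σ².
So 1/σ₀² = 1/29.7564 − 29/936.0 = 0.033606 − 0.030983 = 0.002623.
Hence σ₀² = 1/0.002623 ≈ 381.2.

σ₀² = 381.2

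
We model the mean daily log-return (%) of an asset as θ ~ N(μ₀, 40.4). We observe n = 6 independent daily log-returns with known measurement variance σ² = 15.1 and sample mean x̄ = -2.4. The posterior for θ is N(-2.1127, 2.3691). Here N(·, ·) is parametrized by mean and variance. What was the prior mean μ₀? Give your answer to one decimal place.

The posterior mean is a precision-weighted average: μ_n = (τ₀μ₀ + τ_data·x̄)/(τ₀+τ_data), with τ₀=1/σ₀² and τ_data=n/σ².
Here τ₀ = 1/40.4 = 0.024752 and τ_data = 6/15.1 = 0.397351, so τ_n = 0.422103.
Rearranging for μ₀: μ₀ = (μ_n·τ_n − τ_data·x̄)/τ₀ = (-2.1127·0.422103 − 0.397351·-2.4) / 0.024752 = 0.061865/0.024752 ≈ 2.5.

μ₀ = 2.5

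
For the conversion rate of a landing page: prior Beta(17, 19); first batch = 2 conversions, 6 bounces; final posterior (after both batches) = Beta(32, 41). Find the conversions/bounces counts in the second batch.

13 conversions and 16 bounces

Because Beta–binomial updating is additive in the counts, the combined data contributed (α_post−α_prior, β_post−β_prior) successes and failures.
Total across both batches: 32−17=15 conversions, 41−19=22 bounces.
Subtract the first batch: 15−2=13 conversions and 22−6=16 bounces.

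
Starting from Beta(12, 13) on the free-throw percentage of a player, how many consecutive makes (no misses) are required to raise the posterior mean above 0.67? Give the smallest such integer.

After k makes and 0 misses the posterior is Beta(12+k, 13), with mean (12+k)/(12+13+k).
Set (12+k)/(25+k) > 0.67 and solve: k > (0.67·25 − 12)/(1 − 0.67) = 14.394.
The smallest integer exceeding 14.394 is 15, and checking k=15: (27)/(40) = 0.6750 > 0.67.

k = 15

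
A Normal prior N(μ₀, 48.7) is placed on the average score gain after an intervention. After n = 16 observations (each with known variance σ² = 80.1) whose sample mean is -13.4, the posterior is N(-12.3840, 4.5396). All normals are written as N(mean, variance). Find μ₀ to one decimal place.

The posterior mean is a precision-weighted average: μ_n = (τ₀μ₀ + τ_data·x̄)/(τ₀+τ_data), with τ₀=1/σ₀² and τ_data=n/σ².
Here τ₀ = 1/48.7 = 0.020534 and τ_data = 16/80.1 = 0.199750, so τ_n = 0.220284.
Rearranging for μ₀: μ₀ = (μ_n·τ_n − τ_data·x̄)/τ₀ = (-12.3840·0.220284 − 0.199750·-13.4) / 0.020534 = -0.051347/0.020534 ≈ -2.5.

μ₀ = -2.5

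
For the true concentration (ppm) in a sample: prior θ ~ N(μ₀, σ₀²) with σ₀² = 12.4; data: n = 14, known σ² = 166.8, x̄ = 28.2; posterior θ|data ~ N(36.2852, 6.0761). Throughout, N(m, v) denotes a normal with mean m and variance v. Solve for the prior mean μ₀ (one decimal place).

The posterior mean is a precision-weighted average: μ_n = (τ₀μ₀ + τ_data·x̄)/(τ₀+τ_data), with τ₀=1/σ₀² and τ_data=n/σ².
Here τ₀ = 1/12.4 = 0.080645 and τ_data = 14/166.8 = 0.083933, so τ_n = 0.164578.
Rearranging for μ₀: μ₀ = (μ_n·τ_n − τ_data·x̄)/τ₀ = (36.2852·0.164578 − 0.083933·28.2) / 0.080645 = 3.604835/0.080645 ≈ 44.7.

μ₀ = 44.7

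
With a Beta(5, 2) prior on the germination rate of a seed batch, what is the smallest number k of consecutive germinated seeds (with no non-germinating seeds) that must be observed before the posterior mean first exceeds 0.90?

k = 14

After k germinated seeds and 0 non-germinating seeds the posterior is Beta(5+k, 2), with mean (5+k)/(5+2+k).
Set (5+k)/(7+k) > 0.90 and solve: k > (0.90·7 − 5)/(1 − 0.90) = 13.000.
The smallest integer exceeding 13.000 is 14.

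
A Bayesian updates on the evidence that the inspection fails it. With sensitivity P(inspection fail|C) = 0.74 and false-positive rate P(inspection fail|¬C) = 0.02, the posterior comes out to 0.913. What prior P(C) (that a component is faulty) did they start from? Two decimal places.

In odds form, posterior odds = prior odds × likelihood ratio, so prior odds = posterior odds ÷ LR.
Posterior odds = 0.913/(1−0.913) = 10.4943. LR = 0.74/0.02 = 37.0000.
Prior odds = 10.4943/37.0000 = 0.2836, so P(C) = 0.2836/(1+0.2836) ≈ 0.22.

P(C) = 0.22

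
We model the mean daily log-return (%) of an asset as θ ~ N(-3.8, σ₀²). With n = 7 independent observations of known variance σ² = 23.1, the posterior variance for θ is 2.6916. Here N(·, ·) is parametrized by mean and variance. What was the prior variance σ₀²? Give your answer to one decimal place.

σ₀² = 14.6

For the Normal–Normal model with known σ², precisions add: τ_n = τ₀ + n/σ².
So 1/σ₀² = 1/2.6916 − 7/23.1 = 0.371526 − 0.303030 = 0.068496.
Hence σ₀² = 1/0.068496 ≈ 14.6.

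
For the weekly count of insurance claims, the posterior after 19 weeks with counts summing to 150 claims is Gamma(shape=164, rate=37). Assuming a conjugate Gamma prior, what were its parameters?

Gamma–Poisson conjugacy: posterior shape = α + Σxᵢ, posterior rate = β + n.
So α = 164 − 150 = 14 and β = 37 − 19 = 18.

Gamma(shape=14, rate=18)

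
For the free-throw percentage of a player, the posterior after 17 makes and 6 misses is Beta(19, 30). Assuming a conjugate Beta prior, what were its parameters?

Beta(2, 24)

A Beta(a, b) prior with s successes and f failures in binomial data gives a Beta(a+s, b+f) posterior.
Subtract the data counts: 19−17=2, 30−6=24.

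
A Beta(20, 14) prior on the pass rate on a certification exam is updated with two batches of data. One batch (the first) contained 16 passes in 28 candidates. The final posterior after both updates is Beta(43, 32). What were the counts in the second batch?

Because Beta–binomial updating is additive in the counts, the combined data contributed (α_post−α_prior, β_post−β_prior) successes and failures.
Total across both batches: 43−20=23 passes, 32−14=18 failures.
Subtract the first batch: 23−16=7 passes and 18−12=6 failures.

7 passes and 6 failures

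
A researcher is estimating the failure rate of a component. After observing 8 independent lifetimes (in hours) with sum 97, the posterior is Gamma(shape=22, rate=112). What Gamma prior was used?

Gamma(shape=14, rate=15)

For an exponential likelihood with a Gamma(α, β) prior on the rate, n observations with total T give posterior Gamma(α+n, β+T).
So α = 22 − 8 = 14 and β = 112 − 97 = 15.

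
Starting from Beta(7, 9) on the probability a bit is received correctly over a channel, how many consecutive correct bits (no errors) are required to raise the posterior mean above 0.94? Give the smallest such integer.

After k correct bits and 0 errors the posterior is Beta(7+k, 9), with mean (7+k)/(7+9+k).
Set (7+k)/(16+k) > 0.94 and solve: k > (0.94·16 − 7)/(1 − 0.94) = 134.000.
The smallest integer exceeding 134.000 is 135.

k = 135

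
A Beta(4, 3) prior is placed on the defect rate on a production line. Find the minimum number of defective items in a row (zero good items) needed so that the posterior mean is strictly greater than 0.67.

k = 3

After k defective items and 0 good items the posterior is Beta(4+k, 3), with mean (4+k)/(4+3+k).
Set (4+k)/(7+k) > 0.67 and solve: k > (0.67·7 − 4)/(1 − 0.67) = 2.091.
The smallest integer exceeding 2.091 is 3, and checking k=3: (7)/(10) = 0.7000 > 0.67.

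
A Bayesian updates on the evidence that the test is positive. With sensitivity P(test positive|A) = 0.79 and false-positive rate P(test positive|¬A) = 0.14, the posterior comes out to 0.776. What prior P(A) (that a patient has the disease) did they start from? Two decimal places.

P(A) = 0.38

Bayes' rule in odds form gives O(A|E) = O(A)·[P(E|A)/P(E|¬A)], hence O(A) = O(A|E)/LR.
Posterior odds = 0.776/(1−0.776) = 3.4643. LR = 0.79/0.14 = 5.6429.
Prior odds = 3.4643/5.6429 = 0.6139, so P(A) = 0.6139/(1+0.6139) ≈ 0.38.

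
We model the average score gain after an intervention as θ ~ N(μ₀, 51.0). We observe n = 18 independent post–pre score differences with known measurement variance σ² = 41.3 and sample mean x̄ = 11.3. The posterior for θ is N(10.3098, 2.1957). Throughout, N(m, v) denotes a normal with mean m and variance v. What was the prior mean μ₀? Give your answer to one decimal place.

μ₀ = -11.7

With known observation variance, the Normal–Normal posterior has precision τ_n = τ₀ + n/σ² and mean μ_n = (τ₀μ₀ + (n/σ²)x̄)/τ_n.
Here τ₀ = 1/51.0 = 0.019608 and τ_data = 18/41.3 = 0.435835, so τ_n = 0.455443.
Rearranging for μ₀: μ₀ = (μ_n·τ_n − τ_data·x̄)/τ₀ = (10.3098·0.455443 − 0.435835·11.3) / 0.019608 = -0.229409/0.019608 ≈ -11.7.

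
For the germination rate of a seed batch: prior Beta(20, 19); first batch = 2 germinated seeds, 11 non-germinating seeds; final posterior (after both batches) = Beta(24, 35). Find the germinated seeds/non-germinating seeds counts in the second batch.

Because Beta–binomial updating is additive in the counts, the combined data contributed (α_post−α_prior, β_post−β_prior) successes and failures.
Total across both batches: 24−20=4 germinated seeds, 35−19=16 non-germinating seeds.
Subtract the first batch: 4−2=2 germinated seeds and 16−11=5 non-germinating seeds.

2 germinated seeds and 5 non-germinating seeds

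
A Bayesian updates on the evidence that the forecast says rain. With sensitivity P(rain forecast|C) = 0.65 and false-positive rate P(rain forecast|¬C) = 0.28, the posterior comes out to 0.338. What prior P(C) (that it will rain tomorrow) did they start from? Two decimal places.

P(C) = 0.18

Bayes' rule in odds form gives O(C|E) = O(C)·[P(E|C)/P(E|¬C)], hence O(C) = O(C|E)/LR.
Posterior odds = 0.338/(1−0.338) = 0.5106. LR = 0.65/0.28 = 2.3214.
Prior odds = 0.5106/2.3214 = 0.2200, so P(C) = 0.2200/(1+0.2200) ≈ 0.18.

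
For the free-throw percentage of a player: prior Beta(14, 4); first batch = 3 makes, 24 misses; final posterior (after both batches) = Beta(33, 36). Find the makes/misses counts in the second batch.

Because Beta–binomial updating is additive in the counts, the combined data contributed (α_post−α_prior, β_post−β_prior) successes and failures.
Total across both batches: 33−14=19 makes, 36−4=32 misses.
Subtract the first batch: 19−3=16 makes and 32−24=8 misses.

16 makes and 8 misses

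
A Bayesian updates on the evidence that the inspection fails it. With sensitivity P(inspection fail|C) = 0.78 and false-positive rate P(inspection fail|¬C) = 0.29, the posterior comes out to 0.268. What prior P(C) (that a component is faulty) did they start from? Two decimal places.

Bayes' rule in odds form gives O(C|E) = O(C)·[P(E|C)/P(E|¬C)], hence O(C) = O(C|E)/LR.
Posterior odds = 0.268/(1−0.268) = 0.3661. LR = 0.78/0.29 = 2.6897.
Prior odds = 0.3661/2.6897 = 0.1361, so P(C) = 0.1361/(1+0.1361) ≈ 0.12.

P(C) = 0.12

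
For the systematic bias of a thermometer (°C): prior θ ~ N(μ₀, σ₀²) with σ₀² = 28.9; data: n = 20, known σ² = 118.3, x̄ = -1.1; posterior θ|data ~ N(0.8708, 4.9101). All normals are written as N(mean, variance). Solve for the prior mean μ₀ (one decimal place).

The posterior mean is a precision-weighted average: μ_n = (τ₀μ₀ + τ_data·x̄)/(τ₀+τ_data), with τ₀=1/σ₀² and τ_data=n/σ².
Here τ₀ = 1/28.9 = 0.034602 and τ_data = 20/118.3 = 0.169062, so τ_n = 0.203664.
Rearranging for μ₀: μ₀ = (μ_n·τ_n − τ_data·x̄)/τ₀ = (0.8708·0.203664 − 0.169062·-1.1) / 0.034602 = 0.363319/0.034602 ≈ 10.5.

μ₀ = 10.5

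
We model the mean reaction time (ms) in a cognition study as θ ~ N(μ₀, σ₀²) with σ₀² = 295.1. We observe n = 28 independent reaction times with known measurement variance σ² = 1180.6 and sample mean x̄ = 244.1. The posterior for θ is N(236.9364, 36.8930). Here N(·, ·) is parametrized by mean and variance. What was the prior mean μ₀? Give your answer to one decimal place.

The posterior mean is a precision-weighted average: μ_n = (τ₀μ₀ + τ_data·x̄)/(τ₀+τ_data), with τ₀=1/σ₀² and τ_data=n/σ².
Here τ₀ = 1/295.1 = 0.003389 and τ_data = 28/1180.6 = 0.023717, so τ_n = 0.027106.
Rearranging for μ₀: μ₀ = (μ_n·τ_n − τ_data·x̄)/τ₀ = (236.9364·0.027106 − 0.023717·244.1) / 0.003389 = 0.633078/0.003389 ≈ 186.8.

μ₀ = 186.8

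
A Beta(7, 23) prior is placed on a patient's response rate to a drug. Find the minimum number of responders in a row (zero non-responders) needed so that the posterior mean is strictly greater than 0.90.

k = 201

After k responders and 0 non-responders the posterior is Beta(7+k, 23), with mean (7+k)/(7+23+k).
Set (7+k)/(30+k) > 0.90 and solve: k > (0.90·30 − 7)/(1 − 0.90) = 200.000.
The smallest integer exceeding 200.000 is 201.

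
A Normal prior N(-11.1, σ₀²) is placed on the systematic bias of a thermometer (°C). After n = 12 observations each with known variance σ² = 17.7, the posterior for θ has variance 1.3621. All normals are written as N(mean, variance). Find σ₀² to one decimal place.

σ₀² = 17.8

Posterior precision equals prior precision plus data precision: 1/σ_n² = 1/σ₀² + n/σ².
So 1/σ₀² = 1/1.3621 − 12/17.7 = 0.734160 − 0.677966 = 0.056194.
Hence σ₀² = 1/0.056194 ≈ 17.8.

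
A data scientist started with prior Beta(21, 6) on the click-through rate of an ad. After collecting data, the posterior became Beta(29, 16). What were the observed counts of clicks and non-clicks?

8 clicks and 10 non-clicks

Under Beta–binomial conjugacy the posterior parameters are (α+s, β+f).
So s = 29 − 21 = 8 and f = 16 − 6 = 10.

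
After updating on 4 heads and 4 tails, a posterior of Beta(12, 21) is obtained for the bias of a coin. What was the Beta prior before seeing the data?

Beta(8, 17)

Under Beta–binomial conjugacy the posterior parameters are (a+s, b+f).
So a = 12 − 4 = 8 and b = 21 − 4 = 17.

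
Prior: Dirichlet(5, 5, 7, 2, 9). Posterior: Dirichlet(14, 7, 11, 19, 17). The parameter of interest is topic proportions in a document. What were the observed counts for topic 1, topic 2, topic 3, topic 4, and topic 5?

counts (9, 2, 4, 17, 8)

For a Dirichlet(α) prior with multinomial counts c, the posterior is Dirichlet(α + c) componentwise.
Counts are posterior − prior componentwise: 14−5=9, 7−5=2, 11−7=4, 19−2=17, 17−9=8.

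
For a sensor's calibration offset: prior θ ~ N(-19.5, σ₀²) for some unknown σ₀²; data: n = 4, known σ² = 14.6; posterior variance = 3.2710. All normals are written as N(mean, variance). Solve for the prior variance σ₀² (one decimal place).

σ₀² = 31.5

Posterior precision equals prior precision plus data precision: 1/σ_n² = 1/σ₀² + n/σ².
So 1/σ₀² = 1/3.2710 − 4/14.6 = 0.305717 − 0.273973 = 0.031744.
Hence σ₀² = 1/0.031744 ≈ 31.5.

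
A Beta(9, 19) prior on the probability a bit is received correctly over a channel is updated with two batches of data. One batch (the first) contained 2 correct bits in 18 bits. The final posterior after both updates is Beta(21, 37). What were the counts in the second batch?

10 correct bits and 2 errors

Sequential conjugate updates are equivalent to a single update on the pooled data, so total successes = posterior α − prior α and total failures = posterior β − prior β.
Total across both batches: 21−9=12 correct bits, 37−19=18 errors.
Subtract the first batch: 12−2=10 correct bits and 18−16=2 errors.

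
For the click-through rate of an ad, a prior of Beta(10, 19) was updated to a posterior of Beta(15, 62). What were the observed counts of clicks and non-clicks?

5 clicks and 43 non-clicks

Beta is conjugate to the binomial likelihood: posterior = Beta(a+s, b+f).
Match parameters: s=15−10=5, f=62−19=43.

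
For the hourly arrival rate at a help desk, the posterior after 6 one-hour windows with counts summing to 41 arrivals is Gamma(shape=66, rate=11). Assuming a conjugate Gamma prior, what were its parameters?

Gamma(shape=25, rate=5)

Gamma–Poisson conjugacy: posterior shape = α + Σxᵢ, posterior rate = β + n.
So α = 66 − 41 = 25 and β = 11 − 6 = 5.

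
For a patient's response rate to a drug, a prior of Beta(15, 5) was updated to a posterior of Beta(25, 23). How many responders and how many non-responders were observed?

10 responders and 18 non-responders

Under Beta–binomial conjugacy the posterior parameters are (a+s, b+f).
So s = 25 − 15 = 10 and f = 23 − 5 = 18.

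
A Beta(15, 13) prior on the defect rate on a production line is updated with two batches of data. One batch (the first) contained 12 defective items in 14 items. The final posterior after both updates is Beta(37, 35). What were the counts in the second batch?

10 defective items and 20 good items

Sequential conjugate updates are equivalent to a single update on the pooled data, so total successes = posterior α − prior α and total failures = posterior β − prior β.
Total across both batches: 37−15=22 defective items, 35−13=22 good items.
Subtract the first batch: 22−12=10 defective items and 22−2=20 good items.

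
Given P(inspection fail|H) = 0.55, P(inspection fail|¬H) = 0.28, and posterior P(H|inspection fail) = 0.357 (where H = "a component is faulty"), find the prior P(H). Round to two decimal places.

P(H) = 0.22

Bayes' rule in odds form gives O(H|E) = O(H)·[P(E|H)/P(E|¬H)], hence O(H) = O(H|E)/LR.
Posterior odds = 0.357/(1−0.357) = 0.5552. LR = 0.55/0.28 = 1.9643.
Prior odds = 0.5552/1.9643 = 0.2826, so P(H) = 0.2826/(1+0.2826) ≈ 0.22.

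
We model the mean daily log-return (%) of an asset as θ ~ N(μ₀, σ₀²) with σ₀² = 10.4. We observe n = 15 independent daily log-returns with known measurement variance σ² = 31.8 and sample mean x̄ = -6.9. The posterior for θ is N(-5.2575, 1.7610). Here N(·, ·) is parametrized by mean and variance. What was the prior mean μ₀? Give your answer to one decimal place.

μ₀ = 2.8

With known observation variance, the Normal–Normal posterior has precision τ_n = τ₀ + n/σ² and mean μ_n = (τ₀μ₀ + (n/σ²)x̄)/τ_n.
Here τ₀ = 1/10.4 = 0.096154 and τ_data = 15/31.8 = 0.471698, so τ_n = 0.567852.
Rearranging for μ₀: μ₀ = (μ_n·τ_n − τ_data·x̄)/τ₀ = (-5.2575·0.567852 − 0.471698·-6.9) / 0.096154 = 0.269234/0.096154 ≈ 2.8.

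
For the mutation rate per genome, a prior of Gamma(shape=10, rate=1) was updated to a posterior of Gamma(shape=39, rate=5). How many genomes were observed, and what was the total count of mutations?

n = 4 genomes with total 29 mutations

A Gamma(α, β) prior (rate parametrization) on a Poisson rate with n observations summing to S gives posterior Gamma(α+S, β+n).
Matching: Σxᵢ = 39 − 10 = 29 and n = 5 − 1 = 4.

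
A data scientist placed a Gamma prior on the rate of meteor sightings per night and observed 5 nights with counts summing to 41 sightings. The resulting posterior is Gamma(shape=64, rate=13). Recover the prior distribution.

A Gamma(α, β) prior (rate parametrization) on a Poisson rate with n observations summing to S gives posterior Gamma(α+S, β+n).
So α = 64 − 41 = 23 and β = 13 − 5 = 8.

Gamma(shape=23, rate=8)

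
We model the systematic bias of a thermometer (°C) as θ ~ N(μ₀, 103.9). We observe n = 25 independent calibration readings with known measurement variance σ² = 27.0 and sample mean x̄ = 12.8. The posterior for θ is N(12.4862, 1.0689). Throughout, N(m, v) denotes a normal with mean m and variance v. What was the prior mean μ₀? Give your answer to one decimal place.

μ₀ = -17.7

The posterior mean is a precision-weighted average: μ_n = (τ₀μ₀ + τ_data·x̄)/(τ₀+τ_data), with τ₀=1/σ₀² and τ_data=n/σ².
Here τ₀ = 1/103.9 = 0.009625 and τ_data = 25/27.0 = 0.925926, so τ_n = 0.935551.
Rearranging for μ₀: μ₀ = (μ_n·τ_n − τ_data·x̄)/τ₀ = (12.4862·0.935551 − 0.925926·12.8) / 0.009625 = -0.170376/0.009625 ≈ -17.7.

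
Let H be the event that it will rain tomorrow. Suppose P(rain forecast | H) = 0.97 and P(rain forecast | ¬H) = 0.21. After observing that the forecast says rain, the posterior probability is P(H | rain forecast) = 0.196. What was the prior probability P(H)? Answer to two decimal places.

In odds form, posterior odds = prior odds × likelihood ratio, so prior odds = posterior odds ÷ LR.
Posterior odds = 0.196/(1−0.196) = 0.2438. LR = 0.97/0.21 = 4.6190.
Prior odds = 0.2438/4.6190 = 0.0528, so P(H) = 0.0528/(1+0.0528) ≈ 0.05.

P(H) = 0.05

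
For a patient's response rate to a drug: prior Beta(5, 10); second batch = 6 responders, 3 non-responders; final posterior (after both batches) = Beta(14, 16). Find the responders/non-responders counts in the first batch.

Sequential conjugate updates are equivalent to a single update on the pooled data, so total successes = posterior α − prior α and total failures = posterior β − prior β.
Total across both batches: 14−5=9 responders, 16−10=6 non-responders.
Subtract the second batch: 9−6=3 responders and 6−3=3 non-responders.

3 responders and 3 non-responders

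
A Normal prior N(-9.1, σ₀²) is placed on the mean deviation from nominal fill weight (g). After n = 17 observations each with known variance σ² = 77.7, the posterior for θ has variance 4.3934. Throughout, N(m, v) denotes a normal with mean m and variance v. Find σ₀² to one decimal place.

Posterior precision equals prior precision plus data precision: 1/σ_n² = 1/σ₀² + n/σ².
So 1/σ₀² = 1/4.3934 − 17/77.7 = 0.227614 − 0.218790 = 0.008824.
Hence σ₀² = 1/0.008824 ≈ 113.3.

σ₀² = 113.3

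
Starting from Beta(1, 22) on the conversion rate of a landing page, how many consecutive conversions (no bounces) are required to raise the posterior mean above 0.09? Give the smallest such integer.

After k conversions and 0 bounces the posterior is Beta(1+k, 22), with mean (1+k)/(1+22+k).
Set (1+k)/(23+k) > 0.09 and solve: k > (0.09·23 − 1)/(1 − 0.09) = 1.176.
The smallest integer exceeding 1.176 is 2, and checking k=2: (3)/(25) = 0.1200 > 0.09.

k = 2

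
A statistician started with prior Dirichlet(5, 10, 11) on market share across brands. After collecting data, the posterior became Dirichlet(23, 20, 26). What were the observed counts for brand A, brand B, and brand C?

counts (18, 10, 15)

For a Dirichlet(α) prior with multinomial counts c, the posterior is Dirichlet(α + c) componentwise.
Counts are posterior − prior componentwise: 23−5=18, 20−10=10, 26−11=15.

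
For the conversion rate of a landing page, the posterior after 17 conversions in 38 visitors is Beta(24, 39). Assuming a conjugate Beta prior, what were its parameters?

Beta(7, 18)

Under Beta–binomial conjugacy the posterior parameters are (a+s, b+f).
Subtract the data counts: 24−17=7, 39−21=18.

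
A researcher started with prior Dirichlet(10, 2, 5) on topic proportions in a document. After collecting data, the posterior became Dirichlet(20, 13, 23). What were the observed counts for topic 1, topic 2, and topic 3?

counts (10, 11, 18)

For a Dirichlet(α) prior with multinomial counts c, the posterior is Dirichlet(α + c) componentwise.
Counts are posterior − prior componentwise: 20−10=10, 13−2=11, 23−5=18.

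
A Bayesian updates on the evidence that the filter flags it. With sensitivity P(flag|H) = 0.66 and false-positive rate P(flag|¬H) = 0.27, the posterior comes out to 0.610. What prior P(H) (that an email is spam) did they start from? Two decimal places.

P(H) = 0.39

Bayes' rule in odds form gives O(H|E) = O(H)·[P(E|H)/P(E|¬H)], hence O(H) = O(H|E)/LR.
Posterior odds = 0.610/(1−0.610) = 1.5641. LR = 0.66/0.27 = 2.4444.
Prior odds = 1.5641/2.4444 = 0.6399, so P(H) = 0.6399/(1+0.6399) ≈ 0.39.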